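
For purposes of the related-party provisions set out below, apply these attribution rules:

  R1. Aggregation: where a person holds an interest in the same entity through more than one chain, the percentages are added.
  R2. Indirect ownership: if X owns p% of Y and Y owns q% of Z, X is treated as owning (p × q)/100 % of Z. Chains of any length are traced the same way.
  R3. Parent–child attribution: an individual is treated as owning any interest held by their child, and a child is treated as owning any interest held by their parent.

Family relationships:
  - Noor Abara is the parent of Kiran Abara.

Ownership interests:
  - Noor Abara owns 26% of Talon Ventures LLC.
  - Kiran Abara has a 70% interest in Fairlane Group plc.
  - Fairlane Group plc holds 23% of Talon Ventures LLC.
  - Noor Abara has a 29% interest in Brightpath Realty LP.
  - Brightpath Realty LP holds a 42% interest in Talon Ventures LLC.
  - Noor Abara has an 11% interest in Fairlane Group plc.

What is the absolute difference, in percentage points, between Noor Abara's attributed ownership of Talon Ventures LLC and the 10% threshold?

46.81

By parent–child attribution (R3), Noor Abara is treated as also owning Kiran Abara's interest in Fairlane Group plc, giving 11% + 70% = 81%.
Chain via Fairlane Group plc (R2): 81% × 23% = 18.63% of Talon Ventures LLC.
Chain via Brightpath Realty LP (R2): 29% × 42% = 12.18% of Talon Ventures LLC.
Direct interest in Talon Ventures LLC: 26%.
Aggregating (R1): 18.63% + 12.18% + 26% = 56.81%.
56.81% exceeds the 10% threshold by 46.81 percentage points.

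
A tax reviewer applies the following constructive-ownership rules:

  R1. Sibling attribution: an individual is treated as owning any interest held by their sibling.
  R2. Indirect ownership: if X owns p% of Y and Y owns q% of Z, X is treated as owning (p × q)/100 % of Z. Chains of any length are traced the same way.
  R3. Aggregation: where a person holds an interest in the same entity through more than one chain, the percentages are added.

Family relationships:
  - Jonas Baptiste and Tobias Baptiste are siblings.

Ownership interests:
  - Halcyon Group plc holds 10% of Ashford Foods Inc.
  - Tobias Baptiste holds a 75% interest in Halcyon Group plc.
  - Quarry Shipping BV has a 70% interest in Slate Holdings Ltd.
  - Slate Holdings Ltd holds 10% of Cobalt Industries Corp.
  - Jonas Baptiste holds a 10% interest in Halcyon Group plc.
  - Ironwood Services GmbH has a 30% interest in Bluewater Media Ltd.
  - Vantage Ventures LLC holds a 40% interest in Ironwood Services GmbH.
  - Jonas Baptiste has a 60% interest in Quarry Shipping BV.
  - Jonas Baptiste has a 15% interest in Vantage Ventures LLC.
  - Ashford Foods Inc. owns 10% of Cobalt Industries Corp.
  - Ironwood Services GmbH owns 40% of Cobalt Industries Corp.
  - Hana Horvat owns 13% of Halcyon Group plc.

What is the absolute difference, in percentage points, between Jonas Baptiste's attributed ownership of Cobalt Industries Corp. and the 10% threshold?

By sibling attribution (R1), Jonas Baptiste is treated as also owning Tobias Baptiste's interest in Halcyon Group plc, giving 10% + 75% = 85%.
Chain via Quarry Shipping BV → Slate Holdings Ltd (R2): 60% × 70% × 10% = 4.2% of Cobalt Industries Corp.
Chain via Halcyon Group plc → Ashford Foods Inc. (R2): 85% × 10% × 10% = 0.85% of Cobalt Industries Corp.
Chain via Vantage Ventures LLC → Ironwood Services GmbH (R2): 15% × 40% × 40% = 2.4% of Cobalt Industries Corp.
Aggregating (R3): 4.2% + 0.85% + 2.4% = 7.45%.
7.45% falls short of the 10% threshold by 2.55 percentage points.

2.55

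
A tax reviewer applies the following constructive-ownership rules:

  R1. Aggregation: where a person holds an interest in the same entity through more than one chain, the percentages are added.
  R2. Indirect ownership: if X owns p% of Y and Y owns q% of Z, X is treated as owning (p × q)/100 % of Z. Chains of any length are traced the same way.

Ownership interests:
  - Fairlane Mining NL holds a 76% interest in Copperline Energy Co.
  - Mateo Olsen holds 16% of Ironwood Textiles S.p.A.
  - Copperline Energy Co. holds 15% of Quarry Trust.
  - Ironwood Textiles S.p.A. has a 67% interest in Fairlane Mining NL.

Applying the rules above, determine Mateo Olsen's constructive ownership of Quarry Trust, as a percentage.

1.22208%

Chain via Ironwood Textiles S.p.A. → Fairlane Mining NL → Copperline Energy Co. (R2): 16% × 67% × 76% × 15% = 1.22208% of Quarry Trust.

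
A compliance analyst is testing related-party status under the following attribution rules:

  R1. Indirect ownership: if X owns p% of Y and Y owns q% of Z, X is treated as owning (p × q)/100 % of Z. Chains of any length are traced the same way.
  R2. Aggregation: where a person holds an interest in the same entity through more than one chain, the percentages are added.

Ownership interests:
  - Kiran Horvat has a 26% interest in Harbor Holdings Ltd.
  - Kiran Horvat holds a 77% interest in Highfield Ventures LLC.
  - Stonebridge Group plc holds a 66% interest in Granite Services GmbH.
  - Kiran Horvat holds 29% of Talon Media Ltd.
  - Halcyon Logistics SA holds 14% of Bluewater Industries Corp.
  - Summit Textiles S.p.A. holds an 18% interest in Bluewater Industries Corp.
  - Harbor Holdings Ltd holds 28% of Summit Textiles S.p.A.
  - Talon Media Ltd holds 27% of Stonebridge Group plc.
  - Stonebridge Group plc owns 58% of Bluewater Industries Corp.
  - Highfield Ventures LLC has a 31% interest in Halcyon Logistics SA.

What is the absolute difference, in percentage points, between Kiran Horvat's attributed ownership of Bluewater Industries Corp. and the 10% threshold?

Chain via Highfield Ventures LLC → Halcyon Logistics SA (R1): 77% × 31% × 14% = 3.3418% of Bluewater Industries Corp.
Chain via Talon Media Ltd → Stonebridge Group plc (R1): 29% × 27% × 58% = 4.5414% of Bluewater Industries Corp.
Chain via Harbor Holdings Ltd → Summit Textiles S.p.A. (R1): 26% × 28% × 18% = 1.3104% of Bluewater Industries Corp.
Aggregating (R2): 3.3418% + 4.5414% + 1.3104% = 9.1936%.
9.1936% falls short of the 10% threshold by 0.8064 percentage points.

0.8064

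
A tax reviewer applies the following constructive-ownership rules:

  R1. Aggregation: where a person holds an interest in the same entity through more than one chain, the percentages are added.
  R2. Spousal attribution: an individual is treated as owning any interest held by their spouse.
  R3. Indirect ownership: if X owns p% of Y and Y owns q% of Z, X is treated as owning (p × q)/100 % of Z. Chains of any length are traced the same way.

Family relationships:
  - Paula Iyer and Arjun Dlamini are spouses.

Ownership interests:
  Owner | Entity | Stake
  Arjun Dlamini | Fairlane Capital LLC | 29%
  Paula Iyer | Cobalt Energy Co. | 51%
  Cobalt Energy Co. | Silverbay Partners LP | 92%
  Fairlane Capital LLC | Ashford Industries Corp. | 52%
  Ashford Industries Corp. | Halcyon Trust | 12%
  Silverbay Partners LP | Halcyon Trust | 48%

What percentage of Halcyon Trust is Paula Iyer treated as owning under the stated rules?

24.3312%

By spousal attribution (R2), Paula Iyer is treated as owning Arjun Dlamini's 29% interest in Fairlane Capital LLC.
Chain via Cobalt Energy Co. → Silverbay Partners LP (R3): 51% × 92% × 48% = 22.5216% of Halcyon Trust.
Chain via Fairlane Capital LLC → Ashford Industries Corp. (R3): 29% × 52% × 12% = 1.8096% of Halcyon Trust.
Aggregating (R1): 22.5216% + 1.8096% = 24.3312%.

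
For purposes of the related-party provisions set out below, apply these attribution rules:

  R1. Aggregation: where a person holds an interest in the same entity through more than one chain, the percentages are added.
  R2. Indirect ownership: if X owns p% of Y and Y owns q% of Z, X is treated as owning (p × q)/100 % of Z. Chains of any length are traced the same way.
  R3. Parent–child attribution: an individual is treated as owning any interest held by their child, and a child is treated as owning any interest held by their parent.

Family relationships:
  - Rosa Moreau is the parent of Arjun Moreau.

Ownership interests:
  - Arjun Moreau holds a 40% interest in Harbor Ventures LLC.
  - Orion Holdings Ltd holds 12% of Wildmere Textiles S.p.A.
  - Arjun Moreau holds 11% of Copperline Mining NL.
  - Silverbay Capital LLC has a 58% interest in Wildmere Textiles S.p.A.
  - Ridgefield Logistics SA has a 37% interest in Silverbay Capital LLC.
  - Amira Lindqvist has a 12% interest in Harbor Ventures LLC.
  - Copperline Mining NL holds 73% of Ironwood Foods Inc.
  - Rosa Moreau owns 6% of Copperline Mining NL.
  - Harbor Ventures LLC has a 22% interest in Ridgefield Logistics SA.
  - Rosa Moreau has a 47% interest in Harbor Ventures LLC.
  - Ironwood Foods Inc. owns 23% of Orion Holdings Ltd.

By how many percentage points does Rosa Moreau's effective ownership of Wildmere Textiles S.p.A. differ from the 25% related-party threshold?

20.55004

By parent–child attribution (R3), Rosa Moreau is treated as also owning Arjun Moreau's interest in Harbor Ventures LLC, giving 47% + 40% = 87%.
By parent–child attribution (R3), Rosa Moreau is treated as also owning Arjun Moreau's interest in Copperline Mining NL, giving 6% + 11% = 17%.
Chain via Harbor Ventures LLC → Ridgefield Logistics SA → Silverbay Capital LLC (R2): 87% × 22% × 37% × 58% = 4.107444% of Wildmere Textiles S.p.A.
Chain via Copperline Mining NL → Ironwood Foods Inc. → Orion Holdings Ltd (R2): 17% × 73% × 23% × 12% = 0.342516% of Wildmere Textiles S.p.A.
Aggregating (R1): 4.107444% + 0.342516% = 4.44996%.
4.44996% falls short of the 25% threshold by 20.55004 percentage points.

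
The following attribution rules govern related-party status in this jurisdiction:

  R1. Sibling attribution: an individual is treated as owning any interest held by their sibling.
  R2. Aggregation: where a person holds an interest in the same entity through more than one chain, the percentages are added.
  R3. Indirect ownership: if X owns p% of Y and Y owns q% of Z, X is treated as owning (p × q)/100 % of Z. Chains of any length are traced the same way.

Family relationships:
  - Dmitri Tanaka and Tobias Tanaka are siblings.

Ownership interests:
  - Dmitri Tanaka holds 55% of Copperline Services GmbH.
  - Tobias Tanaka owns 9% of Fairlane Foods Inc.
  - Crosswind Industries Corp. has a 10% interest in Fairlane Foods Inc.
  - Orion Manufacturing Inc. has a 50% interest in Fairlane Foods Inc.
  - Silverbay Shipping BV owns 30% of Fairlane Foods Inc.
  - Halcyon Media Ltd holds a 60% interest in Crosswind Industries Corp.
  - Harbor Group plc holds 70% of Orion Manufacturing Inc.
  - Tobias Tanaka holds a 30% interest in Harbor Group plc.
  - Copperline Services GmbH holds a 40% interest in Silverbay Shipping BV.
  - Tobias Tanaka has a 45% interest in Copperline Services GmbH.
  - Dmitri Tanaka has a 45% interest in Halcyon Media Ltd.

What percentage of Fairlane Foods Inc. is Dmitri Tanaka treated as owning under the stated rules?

By sibling attribution (R1), Dmitri Tanaka is treated as also owning Tobias Tanaka's interest in Copperline Services GmbH, giving 55% + 45% = 100%.
By sibling attribution (R1), Dmitri Tanaka is treated as owning Tobias Tanaka's 30% interest in Harbor Group plc.
By sibling attribution (R1), Dmitri Tanaka is treated as owning Tobias Tanaka's 9% interest in Fairlane Foods Inc.
Chain via Copperline Services GmbH → Silverbay Shipping BV (R3): 100% × 40% × 30% = 12% of Fairlane Foods Inc.
Chain via Halcyon Media Ltd → Crosswind Industries Corp. (R3): 45% × 60% × 10% = 2.7% of Fairlane Foods Inc.
Chain via Harbor Group plc → Orion Manufacturing Inc. (R3): 30% × 70% × 50% = 10.5% of Fairlane Foods Inc.
Direct interest in Fairlane Foods Inc: 9%.
Aggregating (R2): 12% + 2.7% + 10.5% + 9% = 34.2%.

34.2%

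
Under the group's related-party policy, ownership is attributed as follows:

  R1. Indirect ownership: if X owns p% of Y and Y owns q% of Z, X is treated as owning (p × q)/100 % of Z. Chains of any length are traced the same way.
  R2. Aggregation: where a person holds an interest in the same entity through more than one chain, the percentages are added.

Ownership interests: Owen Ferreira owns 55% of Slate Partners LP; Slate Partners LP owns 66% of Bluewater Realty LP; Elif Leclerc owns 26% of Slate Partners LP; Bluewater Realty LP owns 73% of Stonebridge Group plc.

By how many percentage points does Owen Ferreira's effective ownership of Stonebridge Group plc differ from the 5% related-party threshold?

Chain via Slate Partners LP → Bluewater Realty LP (R1): 55% × 66% × 73% = 26.499% of Stonebridge Group plc.
26.499% exceeds the 5% threshold by 21.499 percentage points.

21.499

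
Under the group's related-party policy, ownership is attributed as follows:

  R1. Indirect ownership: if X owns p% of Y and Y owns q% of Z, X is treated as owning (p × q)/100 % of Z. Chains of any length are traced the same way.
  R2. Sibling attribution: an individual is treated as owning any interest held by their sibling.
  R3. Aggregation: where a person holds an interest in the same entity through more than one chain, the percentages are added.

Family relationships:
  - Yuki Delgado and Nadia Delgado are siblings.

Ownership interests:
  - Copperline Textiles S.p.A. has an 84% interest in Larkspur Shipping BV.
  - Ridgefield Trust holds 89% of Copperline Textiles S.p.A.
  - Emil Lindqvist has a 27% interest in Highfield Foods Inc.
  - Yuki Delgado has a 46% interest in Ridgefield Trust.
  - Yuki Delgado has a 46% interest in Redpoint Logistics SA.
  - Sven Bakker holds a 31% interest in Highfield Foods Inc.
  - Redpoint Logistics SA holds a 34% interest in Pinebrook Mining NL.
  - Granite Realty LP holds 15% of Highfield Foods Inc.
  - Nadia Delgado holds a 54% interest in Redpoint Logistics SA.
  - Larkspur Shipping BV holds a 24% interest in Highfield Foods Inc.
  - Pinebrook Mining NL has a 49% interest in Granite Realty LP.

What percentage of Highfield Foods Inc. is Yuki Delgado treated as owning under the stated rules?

10.752504%

By sibling attribution (R2), Yuki Delgado is treated as also owning Nadia Delgado's interest in Redpoint Logistics SA, giving 46% + 54% = 100%.
Chain via Redpoint Logistics SA → Pinebrook Mining NL → Granite Realty LP (R1): 100% × 34% × 49% × 15% = 2.499% of Highfield Foods Inc.
Chain via Ridgefield Trust → Copperline Textiles S.p.A. → Larkspur Shipping BV (R1): 46% × 89% × 84% × 24% = 8.253504% of Highfield Foods Inc.
Aggregating (R3): 2.499% + 8.253504% = 10.752504%.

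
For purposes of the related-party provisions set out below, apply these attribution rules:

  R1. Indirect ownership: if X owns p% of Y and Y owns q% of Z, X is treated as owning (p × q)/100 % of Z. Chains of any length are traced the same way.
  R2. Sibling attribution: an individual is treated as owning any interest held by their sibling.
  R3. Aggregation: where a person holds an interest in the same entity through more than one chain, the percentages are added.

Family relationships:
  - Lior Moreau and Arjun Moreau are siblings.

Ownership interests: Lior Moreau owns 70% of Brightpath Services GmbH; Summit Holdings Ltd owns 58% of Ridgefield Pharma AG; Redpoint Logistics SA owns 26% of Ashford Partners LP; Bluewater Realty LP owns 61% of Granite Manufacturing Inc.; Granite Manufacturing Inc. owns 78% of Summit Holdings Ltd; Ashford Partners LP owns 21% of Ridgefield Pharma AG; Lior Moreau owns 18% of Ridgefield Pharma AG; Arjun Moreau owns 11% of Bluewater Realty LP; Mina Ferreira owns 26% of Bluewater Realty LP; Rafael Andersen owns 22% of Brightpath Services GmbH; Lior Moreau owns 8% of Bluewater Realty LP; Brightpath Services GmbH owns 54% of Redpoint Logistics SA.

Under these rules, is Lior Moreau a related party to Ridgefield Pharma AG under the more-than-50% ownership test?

By sibling attribution (R2), Lior Moreau is treated as also owning Arjun Moreau's interest in Bluewater Realty LP, giving 8% + 11% = 19%.
Chain via Brightpath Services GmbH → Redpoint Logistics SA → Ashford Partners LP (R1): 70% × 54% × 26% × 21% = 2.06388% of Ridgefield Pharma AG.
Chain via Bluewater Realty LP → Granite Manufacturing Inc. → Summit Holdings Ltd (R1): 19% × 61% × 78% × 58% = 5.243316% of Ridgefield Pharma AG.
Direct interest in Ridgefield Pharma AG: 18%.
Aggregating (R3): 2.06388% + 5.243316% + 18% = 25.307196%.
25.307196% does not exceed the 50% threshold, so Lior is not a related party to Ridgefield Pharma AG.

No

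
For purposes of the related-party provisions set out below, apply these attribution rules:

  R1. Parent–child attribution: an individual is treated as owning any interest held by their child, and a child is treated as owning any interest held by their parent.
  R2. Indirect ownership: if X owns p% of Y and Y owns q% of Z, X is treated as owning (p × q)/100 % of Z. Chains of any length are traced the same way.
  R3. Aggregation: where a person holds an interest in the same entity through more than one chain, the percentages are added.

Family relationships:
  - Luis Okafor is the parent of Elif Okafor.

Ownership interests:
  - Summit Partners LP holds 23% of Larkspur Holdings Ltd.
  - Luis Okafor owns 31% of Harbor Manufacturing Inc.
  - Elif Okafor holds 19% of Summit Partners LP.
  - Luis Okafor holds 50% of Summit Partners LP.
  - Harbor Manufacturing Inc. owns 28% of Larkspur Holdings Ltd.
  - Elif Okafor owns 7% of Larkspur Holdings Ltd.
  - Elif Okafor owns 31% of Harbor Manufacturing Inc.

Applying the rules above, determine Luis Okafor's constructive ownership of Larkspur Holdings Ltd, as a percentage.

40.23%

By parent–child attribution (R1), Luis Okafor is treated as also owning Elif Okafor's interest in Harbor Manufacturing Inc, giving 31% + 31% = 62%.
By parent–child attribution (R1), Luis Okafor is treated as also owning Elif Okafor's interest in Summit Partners LP, giving 50% + 19% = 69%.
By parent–child attribution (R1), Luis Okafor is treated as owning Elif Okafor's 7% interest in Larkspur Holdings Ltd.
Chain via Harbor Manufacturing Inc. (R2): 62% × 28% = 17.36% of Larkspur Holdings Ltd.
Chain via Summit Partners LP (R2): 69% × 23% = 15.87% of Larkspur Holdings Ltd.
Direct interest in Larkspur Holdings Ltd: 7%.
Aggregating (R3): 17.36% + 15.87% + 7% = 40.23%.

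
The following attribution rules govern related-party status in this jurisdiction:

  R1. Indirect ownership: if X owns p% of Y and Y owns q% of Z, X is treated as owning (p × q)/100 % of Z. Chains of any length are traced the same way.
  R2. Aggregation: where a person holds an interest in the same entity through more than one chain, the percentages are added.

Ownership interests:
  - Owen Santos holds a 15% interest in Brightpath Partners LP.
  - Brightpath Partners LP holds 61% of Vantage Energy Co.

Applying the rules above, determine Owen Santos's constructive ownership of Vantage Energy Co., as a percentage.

9.15%

Chain via Brightpath Partners LP (R1): 15% × 61% = 9.15% of Vantage Energy Co.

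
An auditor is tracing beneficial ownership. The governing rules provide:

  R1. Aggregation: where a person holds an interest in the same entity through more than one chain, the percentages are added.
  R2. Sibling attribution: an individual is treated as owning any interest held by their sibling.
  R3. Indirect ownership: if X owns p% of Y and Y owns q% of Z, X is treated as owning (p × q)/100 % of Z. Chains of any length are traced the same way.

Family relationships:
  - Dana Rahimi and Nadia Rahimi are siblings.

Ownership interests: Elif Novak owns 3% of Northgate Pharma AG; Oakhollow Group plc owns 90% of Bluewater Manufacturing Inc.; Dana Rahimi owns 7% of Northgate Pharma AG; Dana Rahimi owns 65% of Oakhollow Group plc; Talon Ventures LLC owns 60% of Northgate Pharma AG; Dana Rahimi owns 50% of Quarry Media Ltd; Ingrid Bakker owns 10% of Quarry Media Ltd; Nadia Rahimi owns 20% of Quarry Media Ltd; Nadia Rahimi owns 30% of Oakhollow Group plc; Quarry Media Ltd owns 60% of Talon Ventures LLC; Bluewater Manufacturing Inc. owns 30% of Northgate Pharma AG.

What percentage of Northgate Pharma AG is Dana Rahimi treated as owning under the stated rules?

57.85%

By sibling attribution (R2), Dana Rahimi is treated as also owning Nadia Rahimi's interest in Oakhollow Group plc, giving 65% + 30% = 95%.
By sibling attribution (R2), Dana Rahimi is treated as also owning Nadia Rahimi's interest in Quarry Media Ltd, giving 50% + 20% = 70%.
Chain via Oakhollow Group plc → Bluewater Manufacturing Inc. (R3): 95% × 90% × 30% = 25.65% of Northgate Pharma AG.
Chain via Quarry Media Ltd → Talon Ventures LLC (R3): 70% × 60% × 60% = 25.2% of Northgate Pharma AG.
Direct interest in Northgate Pharma AG: 7%.
Aggregating (R1): 25.65% + 25.2% + 7% = 57.85%.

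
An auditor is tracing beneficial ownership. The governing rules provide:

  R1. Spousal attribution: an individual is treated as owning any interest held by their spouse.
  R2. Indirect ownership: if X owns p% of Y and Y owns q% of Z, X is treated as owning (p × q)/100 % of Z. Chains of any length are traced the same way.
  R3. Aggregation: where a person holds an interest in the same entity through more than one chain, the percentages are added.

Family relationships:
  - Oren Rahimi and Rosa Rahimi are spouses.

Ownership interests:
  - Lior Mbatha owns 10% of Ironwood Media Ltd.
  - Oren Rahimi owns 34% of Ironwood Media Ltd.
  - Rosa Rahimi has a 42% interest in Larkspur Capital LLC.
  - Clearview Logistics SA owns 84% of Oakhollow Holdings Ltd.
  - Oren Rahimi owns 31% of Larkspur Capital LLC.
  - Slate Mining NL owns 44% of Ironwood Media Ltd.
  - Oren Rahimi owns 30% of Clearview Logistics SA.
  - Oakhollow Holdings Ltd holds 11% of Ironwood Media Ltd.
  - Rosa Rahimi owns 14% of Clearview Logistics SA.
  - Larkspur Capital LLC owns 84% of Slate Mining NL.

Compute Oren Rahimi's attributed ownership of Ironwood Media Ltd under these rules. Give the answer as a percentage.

By spousal attribution (R1), Oren Rahimi is treated as also owning Rosa Rahimi's interest in Larkspur Capital LLC, giving 31% + 42% = 73%.
By spousal attribution (R1), Oren Rahimi is treated as also owning Rosa Rahimi's interest in Clearview Logistics SA, giving 30% + 14% = 44%.
Chain via Larkspur Capital LLC → Slate Mining NL (R2): 73% × 84% × 44% = 26.9808% of Ironwood Media Ltd.
Chain via Clearview Logistics SA → Oakhollow Holdings Ltd (R2): 44% × 84% × 11% = 4.0656% of Ironwood Media Ltd.
Direct interest in Ironwood Media Ltd: 34%.
Aggregating (R3): 26.9808% + 4.0656% + 34% = 65.0464%.

65.0464%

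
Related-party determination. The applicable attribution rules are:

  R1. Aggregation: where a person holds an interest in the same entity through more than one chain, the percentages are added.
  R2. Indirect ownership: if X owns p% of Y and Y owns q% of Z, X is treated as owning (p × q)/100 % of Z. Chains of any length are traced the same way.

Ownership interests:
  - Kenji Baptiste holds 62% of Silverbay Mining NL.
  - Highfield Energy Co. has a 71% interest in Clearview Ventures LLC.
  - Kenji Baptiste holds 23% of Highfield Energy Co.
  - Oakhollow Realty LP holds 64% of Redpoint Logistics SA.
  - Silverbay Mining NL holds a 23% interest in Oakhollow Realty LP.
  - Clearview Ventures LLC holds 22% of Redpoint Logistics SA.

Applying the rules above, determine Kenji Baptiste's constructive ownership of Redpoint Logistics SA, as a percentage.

Chain via Highfield Energy Co. → Clearview Ventures LLC (R2): 23% × 71% × 22% = 3.5926% of Redpoint Logistics SA.
Chain via Silverbay Mining NL → Oakhollow Realty LP (R2): 62% × 23% × 64% = 9.1264% of Redpoint Logistics SA.
Aggregating (R1): 3.5926% + 9.1264% = 12.719%.

12.719%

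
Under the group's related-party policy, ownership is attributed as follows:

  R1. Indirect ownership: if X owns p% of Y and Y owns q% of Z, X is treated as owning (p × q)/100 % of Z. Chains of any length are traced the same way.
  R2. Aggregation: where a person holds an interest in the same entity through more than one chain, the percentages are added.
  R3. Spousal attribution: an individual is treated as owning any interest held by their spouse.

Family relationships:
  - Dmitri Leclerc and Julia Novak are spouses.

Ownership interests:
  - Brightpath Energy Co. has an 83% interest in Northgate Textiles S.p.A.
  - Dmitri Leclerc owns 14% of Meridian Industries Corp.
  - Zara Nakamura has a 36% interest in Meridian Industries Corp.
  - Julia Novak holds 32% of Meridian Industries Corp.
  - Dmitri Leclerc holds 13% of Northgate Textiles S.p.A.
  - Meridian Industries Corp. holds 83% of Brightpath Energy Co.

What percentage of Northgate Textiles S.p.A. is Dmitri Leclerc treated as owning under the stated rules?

44.6894%

By spousal attribution (R3), Dmitri Leclerc is treated as also owning Julia Novak's interest in Meridian Industries Corp, giving 14% + 32% = 46%.
Chain via Meridian Industries Corp. → Brightpath Energy Co. (R1): 46% × 83% × 83% = 31.6894% of Northgate Textiles S.p.A.
Direct interest in Northgate Textiles S.p.A: 13%.
Aggregating (R2): 31.6894% + 13% = 44.6894%.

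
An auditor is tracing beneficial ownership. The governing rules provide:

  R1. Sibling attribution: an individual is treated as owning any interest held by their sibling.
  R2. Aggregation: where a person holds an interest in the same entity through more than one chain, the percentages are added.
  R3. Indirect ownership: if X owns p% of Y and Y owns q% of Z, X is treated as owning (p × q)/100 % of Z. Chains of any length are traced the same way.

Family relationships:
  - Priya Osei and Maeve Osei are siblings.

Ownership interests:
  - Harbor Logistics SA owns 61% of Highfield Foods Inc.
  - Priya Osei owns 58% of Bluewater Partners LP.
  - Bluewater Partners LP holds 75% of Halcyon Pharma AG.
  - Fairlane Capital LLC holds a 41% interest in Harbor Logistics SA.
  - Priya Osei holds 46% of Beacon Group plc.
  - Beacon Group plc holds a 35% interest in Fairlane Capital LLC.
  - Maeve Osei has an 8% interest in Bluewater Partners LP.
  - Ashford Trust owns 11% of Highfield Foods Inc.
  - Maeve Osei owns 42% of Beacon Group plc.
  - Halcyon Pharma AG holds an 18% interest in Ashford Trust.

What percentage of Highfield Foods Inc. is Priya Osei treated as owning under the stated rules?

By sibling attribution (R1), Priya Osei is treated as also owning Maeve Osei's interest in Beacon Group plc, giving 46% + 42% = 88%.
By sibling attribution (R1), Priya Osei is treated as also owning Maeve Osei's interest in Bluewater Partners LP, giving 58% + 8% = 66%.
Chain via Beacon Group plc → Fairlane Capital LLC → Harbor Logistics SA (R3): 88% × 35% × 41% × 61% = 7.70308% of Highfield Foods Inc.
Chain via Bluewater Partners LP → Halcyon Pharma AG → Ashford Trust (R3): 66% × 75% × 18% × 11% = 0.9801% of Highfield Foods Inc.
Aggregating (R2): 7.70308% + 0.9801% = 8.68318%.

8.68318%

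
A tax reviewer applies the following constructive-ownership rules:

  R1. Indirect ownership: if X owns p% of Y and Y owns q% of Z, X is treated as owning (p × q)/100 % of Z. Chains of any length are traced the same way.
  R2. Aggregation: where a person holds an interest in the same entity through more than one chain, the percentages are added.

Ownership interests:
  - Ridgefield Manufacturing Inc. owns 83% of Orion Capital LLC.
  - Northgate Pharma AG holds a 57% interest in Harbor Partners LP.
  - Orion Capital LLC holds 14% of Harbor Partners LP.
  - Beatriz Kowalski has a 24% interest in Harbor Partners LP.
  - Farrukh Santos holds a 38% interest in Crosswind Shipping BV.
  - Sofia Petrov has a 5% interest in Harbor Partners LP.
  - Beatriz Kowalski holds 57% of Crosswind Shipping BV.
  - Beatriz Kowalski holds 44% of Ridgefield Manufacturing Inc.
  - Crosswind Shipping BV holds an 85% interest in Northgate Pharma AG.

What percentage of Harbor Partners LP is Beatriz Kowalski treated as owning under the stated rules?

56.7293%

Chain via Crosswind Shipping BV → Northgate Pharma AG (R1): 57% × 85% × 57% = 27.6165% of Harbor Partners LP.
Chain via Ridgefield Manufacturing Inc. → Orion Capital LLC (R1): 44% × 83% × 14% = 5.1128% of Harbor Partners LP.
Direct interest in Harbor Partners LP: 24%.
Aggregating (R2): 27.6165% + 5.1128% + 24% = 56.7293%.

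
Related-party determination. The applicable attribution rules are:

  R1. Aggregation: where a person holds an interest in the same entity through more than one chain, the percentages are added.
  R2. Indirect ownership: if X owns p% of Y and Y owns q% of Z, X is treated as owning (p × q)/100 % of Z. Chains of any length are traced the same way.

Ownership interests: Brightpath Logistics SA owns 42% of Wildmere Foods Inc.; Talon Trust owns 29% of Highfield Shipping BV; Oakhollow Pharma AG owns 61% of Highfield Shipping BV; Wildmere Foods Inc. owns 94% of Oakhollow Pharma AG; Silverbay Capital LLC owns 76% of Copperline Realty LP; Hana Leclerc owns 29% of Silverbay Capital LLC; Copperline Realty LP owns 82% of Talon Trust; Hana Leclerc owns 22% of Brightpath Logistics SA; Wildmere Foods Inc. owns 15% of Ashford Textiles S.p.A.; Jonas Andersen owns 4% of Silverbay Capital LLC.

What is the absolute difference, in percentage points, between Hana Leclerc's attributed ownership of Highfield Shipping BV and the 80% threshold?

Chain via Silverbay Capital LLC → Copperline Realty LP → Talon Trust (R2): 29% × 76% × 82% × 29% = 5.241112% of Highfield Shipping BV.
Chain via Brightpath Logistics SA → Wildmere Foods Inc. → Oakhollow Pharma AG (R2): 22% × 42% × 94% × 61% = 5.298216% of Highfield Shipping BV.
Aggregating (R1): 5.241112% + 5.298216% = 10.539328%.
10.539328% falls short of the 80% threshold by 69.460672 percentage points.

69.460672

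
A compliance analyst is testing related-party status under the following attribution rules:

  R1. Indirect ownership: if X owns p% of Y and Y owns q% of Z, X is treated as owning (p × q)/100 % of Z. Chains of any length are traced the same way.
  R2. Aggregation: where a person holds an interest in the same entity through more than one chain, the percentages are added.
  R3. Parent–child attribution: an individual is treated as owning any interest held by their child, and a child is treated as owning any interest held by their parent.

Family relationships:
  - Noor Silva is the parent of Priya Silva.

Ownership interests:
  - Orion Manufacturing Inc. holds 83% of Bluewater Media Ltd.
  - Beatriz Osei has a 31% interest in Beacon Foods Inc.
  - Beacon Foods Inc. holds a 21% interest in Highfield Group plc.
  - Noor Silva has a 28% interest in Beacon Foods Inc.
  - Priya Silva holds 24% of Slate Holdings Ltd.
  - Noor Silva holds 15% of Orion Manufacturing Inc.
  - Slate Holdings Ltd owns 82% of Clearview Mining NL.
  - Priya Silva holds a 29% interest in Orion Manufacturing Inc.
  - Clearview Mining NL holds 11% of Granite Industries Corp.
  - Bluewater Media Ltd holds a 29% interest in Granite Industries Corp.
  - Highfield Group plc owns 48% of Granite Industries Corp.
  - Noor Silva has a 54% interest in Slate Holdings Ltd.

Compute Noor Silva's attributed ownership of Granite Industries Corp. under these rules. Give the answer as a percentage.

20.4488%

By parent–child attribution (R3), Noor Silva is treated as also owning Priya Silva's interest in Orion Manufacturing Inc, giving 15% + 29% = 44%.
By parent–child attribution (R3), Noor Silva is treated as also owning Priya Silva's interest in Slate Holdings Ltd, giving 54% + 24% = 78%.
Chain via Beacon Foods Inc. → Highfield Group plc (R1): 28% × 21% × 48% = 2.8224% of Granite Industries Corp.
Chain via Orion Manufacturing Inc. → Bluewater Media Ltd (R1): 44% × 83% × 29% = 10.5908% of Granite Industries Corp.
Chain via Slate Holdings Ltd → Clearview Mining NL (R1): 78% × 82% × 11% = 7.0356% of Granite Industries Corp.
Aggregating (R2): 2.8224% + 10.5908% + 7.0356% = 20.4488%.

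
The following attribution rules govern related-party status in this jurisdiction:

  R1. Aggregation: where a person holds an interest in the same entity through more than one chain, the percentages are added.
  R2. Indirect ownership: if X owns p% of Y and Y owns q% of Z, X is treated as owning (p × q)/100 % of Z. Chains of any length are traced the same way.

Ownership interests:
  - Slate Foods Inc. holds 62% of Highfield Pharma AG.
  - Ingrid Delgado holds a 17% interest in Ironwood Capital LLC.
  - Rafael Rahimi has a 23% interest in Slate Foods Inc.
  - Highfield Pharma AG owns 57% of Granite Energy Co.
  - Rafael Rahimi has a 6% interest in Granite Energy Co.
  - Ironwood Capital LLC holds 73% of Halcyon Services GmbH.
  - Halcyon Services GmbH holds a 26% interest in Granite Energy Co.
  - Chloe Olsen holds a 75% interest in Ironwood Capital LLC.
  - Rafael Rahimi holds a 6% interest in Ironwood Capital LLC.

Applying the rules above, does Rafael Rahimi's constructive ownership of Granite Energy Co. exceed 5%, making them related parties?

Chain via Ironwood Capital LLC → Halcyon Services GmbH (R2): 6% × 73% × 26% = 1.1388% of Granite Energy Co.
Chain via Slate Foods Inc. → Highfield Pharma AG (R2): 23% × 62% × 57% = 8.1282% of Granite Energy Co.
Direct interest in Granite Energy Co: 6%.
Aggregating (R1): 1.1388% + 8.1282% + 6% = 15.267%.
15.267% exceeds the 5% threshold, so Rafael is a related party to Granite Energy Co.

Yes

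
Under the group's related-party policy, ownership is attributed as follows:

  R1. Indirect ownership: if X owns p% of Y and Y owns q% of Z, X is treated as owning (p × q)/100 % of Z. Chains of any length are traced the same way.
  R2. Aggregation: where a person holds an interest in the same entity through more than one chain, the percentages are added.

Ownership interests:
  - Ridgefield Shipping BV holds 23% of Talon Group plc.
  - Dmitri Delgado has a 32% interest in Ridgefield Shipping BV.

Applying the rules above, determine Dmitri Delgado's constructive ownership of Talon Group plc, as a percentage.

Chain via Ridgefield Shipping BV (R1): 32% × 23% = 7.36% of Talon Group plc.

7.36%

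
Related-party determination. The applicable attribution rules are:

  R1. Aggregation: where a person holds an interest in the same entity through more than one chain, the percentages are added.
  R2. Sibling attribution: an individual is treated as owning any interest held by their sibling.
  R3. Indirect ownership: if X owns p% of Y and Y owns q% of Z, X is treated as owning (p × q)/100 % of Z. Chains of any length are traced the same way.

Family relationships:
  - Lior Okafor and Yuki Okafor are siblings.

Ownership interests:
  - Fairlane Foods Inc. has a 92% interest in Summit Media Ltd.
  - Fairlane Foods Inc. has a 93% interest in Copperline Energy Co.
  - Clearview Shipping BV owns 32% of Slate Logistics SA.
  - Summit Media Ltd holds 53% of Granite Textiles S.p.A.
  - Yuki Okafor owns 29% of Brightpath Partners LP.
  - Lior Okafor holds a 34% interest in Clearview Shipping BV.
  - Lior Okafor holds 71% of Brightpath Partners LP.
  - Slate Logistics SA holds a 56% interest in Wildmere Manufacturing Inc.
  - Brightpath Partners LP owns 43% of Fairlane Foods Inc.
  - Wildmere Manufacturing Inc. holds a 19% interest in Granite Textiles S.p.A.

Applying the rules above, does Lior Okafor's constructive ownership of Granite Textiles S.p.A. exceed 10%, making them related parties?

Yes

By sibling attribution (R2), Lior Okafor is treated as also owning Yuki Okafor's interest in Brightpath Partners LP, giving 71% + 29% = 100%.
Chain via Clearview Shipping BV → Slate Logistics SA → Wildmere Manufacturing Inc. (R3): 34% × 32% × 56% × 19% = 1.157632% of Granite Textiles S.p.A.
Chain via Brightpath Partners LP → Fairlane Foods Inc. → Summit Media Ltd (R3): 100% × 43% × 92% × 53% = 20.9668% of Granite Textiles S.p.A.
Aggregating (R1): 1.157632% + 20.9668% = 22.124432%.
22.124432% exceeds the 10% threshold, so Lior is a related party to Granite Textiles S.p.A.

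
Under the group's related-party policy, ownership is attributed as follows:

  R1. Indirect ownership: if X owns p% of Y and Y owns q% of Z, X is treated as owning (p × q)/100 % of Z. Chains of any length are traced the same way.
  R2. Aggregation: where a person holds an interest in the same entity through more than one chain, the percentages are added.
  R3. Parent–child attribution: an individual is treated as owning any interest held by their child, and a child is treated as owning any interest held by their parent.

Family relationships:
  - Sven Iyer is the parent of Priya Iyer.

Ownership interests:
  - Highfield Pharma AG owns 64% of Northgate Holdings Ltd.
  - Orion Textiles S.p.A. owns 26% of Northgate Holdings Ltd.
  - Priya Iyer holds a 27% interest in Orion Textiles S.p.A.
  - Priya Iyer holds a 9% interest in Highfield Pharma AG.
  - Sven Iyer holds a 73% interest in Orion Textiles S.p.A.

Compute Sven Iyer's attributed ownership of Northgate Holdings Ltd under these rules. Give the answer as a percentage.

By parent–child attribution (R3), Sven Iyer is treated as also owning Priya Iyer's interest in Orion Textiles S.p.A, giving 73% + 27% = 100%.
By parent–child attribution (R3), Sven Iyer is treated as owning Priya Iyer's 9% interest in Highfield Pharma AG.
Chain via Orion Textiles S.p.A. (R1): 100% × 26% = 26% of Northgate Holdings Ltd.
Chain via Highfield Pharma AG (R1): 9% × 64% = 5.76% of Northgate Holdings Ltd.
Aggregating (R2): 26% + 5.76% = 31.76%.

31.76%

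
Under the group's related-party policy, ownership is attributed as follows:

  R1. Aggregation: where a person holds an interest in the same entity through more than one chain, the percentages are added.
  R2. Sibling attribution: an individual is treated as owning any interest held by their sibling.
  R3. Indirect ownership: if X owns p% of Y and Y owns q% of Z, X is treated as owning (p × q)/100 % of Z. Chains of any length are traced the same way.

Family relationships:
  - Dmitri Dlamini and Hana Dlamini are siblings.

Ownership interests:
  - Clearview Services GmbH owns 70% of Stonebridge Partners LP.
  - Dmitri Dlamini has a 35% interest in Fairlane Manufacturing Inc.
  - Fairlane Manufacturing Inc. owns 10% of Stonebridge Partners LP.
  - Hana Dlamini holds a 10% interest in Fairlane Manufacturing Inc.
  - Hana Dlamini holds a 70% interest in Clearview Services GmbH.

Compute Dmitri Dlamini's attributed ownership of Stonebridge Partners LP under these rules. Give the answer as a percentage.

By sibling attribution (R2), Dmitri Dlamini is treated as also owning Hana Dlamini's interest in Fairlane Manufacturing Inc, giving 35% + 10% = 45%.
By sibling attribution (R2), Dmitri Dlamini is treated as owning Hana Dlamini's 70% interest in Clearview Services GmbH.
Chain via Fairlane Manufacturing Inc. (R3): 45% × 10% = 4.5% of Stonebridge Partners LP.
Chain via Clearview Services GmbH (R3): 70% × 70% = 49% of Stonebridge Partners LP.
Aggregating (R1): 4.5% + 49% = 53.5%.

53.5%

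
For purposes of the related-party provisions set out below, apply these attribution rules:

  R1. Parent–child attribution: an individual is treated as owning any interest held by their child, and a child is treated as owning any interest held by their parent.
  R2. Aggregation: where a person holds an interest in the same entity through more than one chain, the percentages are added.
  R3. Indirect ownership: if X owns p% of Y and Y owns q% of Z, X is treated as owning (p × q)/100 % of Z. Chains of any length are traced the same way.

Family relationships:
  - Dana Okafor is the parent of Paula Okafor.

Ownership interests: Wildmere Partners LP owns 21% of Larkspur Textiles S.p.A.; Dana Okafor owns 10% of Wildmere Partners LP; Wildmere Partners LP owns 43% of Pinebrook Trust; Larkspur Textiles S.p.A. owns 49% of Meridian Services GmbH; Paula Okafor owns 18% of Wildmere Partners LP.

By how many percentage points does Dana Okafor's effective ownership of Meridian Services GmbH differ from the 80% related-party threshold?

By parent–child attribution (R1), Dana Okafor is treated as also owning Paula Okafor's interest in Wildmere Partners LP, giving 10% + 18% = 28%.
Chain via Wildmere Partners LP → Larkspur Textiles S.p.A. (R3): 28% × 21% × 49% = 2.8812% of Meridian Services GmbH.
2.8812% falls short of the 80% threshold by 77.1188 percentage points.

77.1188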